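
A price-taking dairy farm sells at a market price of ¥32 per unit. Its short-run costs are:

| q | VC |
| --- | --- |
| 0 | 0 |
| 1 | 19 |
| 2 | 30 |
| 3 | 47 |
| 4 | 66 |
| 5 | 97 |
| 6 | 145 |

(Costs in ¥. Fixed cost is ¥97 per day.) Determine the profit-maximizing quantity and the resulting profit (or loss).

q = 5; profit = -¥34

Profit at each row (π = 32q − TC): q=0: -97; q=1: -84; q=2: -63; q=3: -48; q=4: -35; q=5: -34; q=6: -50.
Profit is maximized at q = 5. AVC there is 97/5 = ¥19.40 ≤ P, so producing beats shutting down (which would give -¥97).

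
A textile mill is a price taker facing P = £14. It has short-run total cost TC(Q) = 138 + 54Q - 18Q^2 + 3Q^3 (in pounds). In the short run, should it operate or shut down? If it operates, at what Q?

From TC, MC = TC'(Q) = 54 - 36Q + 9Q^2 and AVC = VC/Q = 54 - 18Q + 3Q^2.
AVC is minimized where dAVC/dQ = -18 + 6Q = 0, at Q = 3; min AVC = 54 - 18·3 + 3·3^2 = £27.
With P < min AVC (£14 < £27), every unit sold adds to the loss.
The firm minimizes its loss by shutting down and losing only its fixed cost of £138.

Shut down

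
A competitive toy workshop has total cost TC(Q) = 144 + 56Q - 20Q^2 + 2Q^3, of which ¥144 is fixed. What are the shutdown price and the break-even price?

Shutdown price = ¥6; break-even price = ¥32

Shutdown price = min AVC. AVC = 56 - 20Q + 2Q^2, with vertex at Q = 5 and minimum ¥6.
ATC = 144/Q + 56 - 20Q + 2Q^2. Setting dATC/dQ = −144/Q^2 − 20 + 4Q = 0 gives Q = 6 (since 4·6^3 − 20·6^2 = 144).
min ATC = 144/6 + 56 − 20·6 + 2·6^2 = ¥32. That is the break-even price.
For ¥6 ≤ P < ¥32 the firm produces at a loss; below ¥6 it shuts down.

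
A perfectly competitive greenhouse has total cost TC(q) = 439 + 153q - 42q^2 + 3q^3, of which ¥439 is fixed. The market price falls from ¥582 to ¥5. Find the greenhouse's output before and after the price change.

Output falls from 13 to 0 (the firm shuts down)

AVC = 153 - 42q + 3q^2, minimized at q = 7 where min AVC = ¥6. MC = 153 - 84q + 9q^2.
At P = ¥582 ≥ min AVC, set P = MC on the rising branch: q = 13.
At P = ¥5 < min AVC = ¥6, price no longer covers variable cost at any output, so the firm shuts down: q = 0.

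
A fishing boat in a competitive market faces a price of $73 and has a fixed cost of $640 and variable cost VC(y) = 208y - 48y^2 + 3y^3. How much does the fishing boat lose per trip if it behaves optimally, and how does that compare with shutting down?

Profit = -$154 at y = 9

AVC = 208 - 48y + 3y^2 has its minimum $16 at y = 8; price $73 clears that bar, so the firm operates.
With MC = 208 - 96y + 9y^2, P = MC on the upward-sloping part at y* = 9.
TR = 73·9 = 657. TC = 640 + 171 = 811. Profit = 657 − 811 = -$154.
That loss of $154 beats the $640 the firm would lose by shutting down; producing recovers $486 of fixed cost.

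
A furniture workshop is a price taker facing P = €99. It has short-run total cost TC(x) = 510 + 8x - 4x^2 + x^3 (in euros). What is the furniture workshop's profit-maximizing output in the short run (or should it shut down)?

Strip out fixed cost: VC = 8x - 4x^2 + x^3. Then AVC = 8 - 4x + x^2 and MC = 8 - 8x + 3x^2.
AVC is minimized where dAVC/dx = -4 + 2x = 0, at x = 2; min AVC = 8 - 4·2 + 2^2 = €4.
P = €99 exceeds min AVC = €4, so the firm stays open.
Set P = MC: 99 = 8 - 8x + 3x^2 → -91 - 8x + 3x^2 = 0. The roots are x = -13/3 and x = 7; the profit-maximizing output is on the rising part of MC, so x* = 7.
Check: AVC at x = 7 is €29 ≤ P, so revenue covers variable cost.
Profit = P·x − TC = 99·7 − 713 = -€20, a loss, but smaller than the €510 fixed cost the firm would lose by shutting down.

Produce at x = 7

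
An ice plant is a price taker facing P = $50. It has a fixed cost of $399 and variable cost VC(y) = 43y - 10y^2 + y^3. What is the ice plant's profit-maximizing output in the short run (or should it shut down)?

Produce at y = 7

Variable cost is VC = 43y - 10y^2 + y^3, so AVC = VC/y = 43 - 10y + y^2 and MC = dTC/dy = 43 - 20y + 3y^2.
The AVC parabola has its vertex at y = 10/2 = 5, where AVC = 43 - 10·5 + 5^2 = $18.
Because $50 ≥ $18, revenue can cover variable cost; the firm operates.
Set P = MC: 50 = 43 - 20y + 3y^2 → -7 - 20y + 3y^2 = 0. The roots are y = -1/3 and y = 7; the profit-maximizing output is on the rising part of MC, so y* = 7.
Check: AVC at y = 7 is $22 ≤ P, so revenue covers variable cost.
Profit = P·y − TC = 50·7 − 553 = -$203, a loss, but smaller than the $399 fixed cost the firm would lose by shutting down.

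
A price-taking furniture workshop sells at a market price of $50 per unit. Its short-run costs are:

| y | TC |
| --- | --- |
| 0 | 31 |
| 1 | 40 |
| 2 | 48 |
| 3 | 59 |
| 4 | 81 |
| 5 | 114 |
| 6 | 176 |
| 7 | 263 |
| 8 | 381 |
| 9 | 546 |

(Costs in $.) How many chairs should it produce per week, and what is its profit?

Tabulate TR − TC: y=0: -31; y=1: 10; y=2: 52; y=3: 91; y=4: 119; y=5: 136; y=6: 124; y=7: 87; y=8: 19; y=9: -96.
Profit is maximized at y = 5. AVC there is 83/5 = $16.60 ≤ P, so producing beats shutting down (which would give -$31).

y = 5; profit = $136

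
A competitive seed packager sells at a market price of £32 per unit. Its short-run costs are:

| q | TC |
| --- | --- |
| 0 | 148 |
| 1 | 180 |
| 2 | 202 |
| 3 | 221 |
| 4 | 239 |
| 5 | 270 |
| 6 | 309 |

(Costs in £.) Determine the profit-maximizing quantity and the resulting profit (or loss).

q = 5; profit = -£110

Profit at each row (π = 32q − TC): q=0: -148; q=1: -148; q=2: -138; q=3: -125; q=4: -111; q=5: -110; q=6: -117.
Profit is maximized at q = 5. AVC there is 122/5 = £24.40 ≤ P, so producing beats shutting down (which would give -£148).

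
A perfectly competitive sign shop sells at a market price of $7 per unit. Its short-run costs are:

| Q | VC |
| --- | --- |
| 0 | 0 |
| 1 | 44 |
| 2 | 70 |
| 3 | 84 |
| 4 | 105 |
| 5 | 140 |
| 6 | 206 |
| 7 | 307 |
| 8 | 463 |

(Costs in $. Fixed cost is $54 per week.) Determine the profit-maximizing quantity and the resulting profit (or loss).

Q = 0 (shut down); profit = -$54

Profit at each row (π = 7Q − TC): Q=0: -54; Q=1: -91; Q=2: -110; Q=3: -117; Q=4: -131; Q=5: -159; Q=6: -218; Q=7: -312; Q=8: -461.
Profit is highest at Q = 0. Equivalently, the lowest AVC in the table is 105/4 ≈ $26.25 at Q = 4, and P = $7 falls below it — price never covers variable cost, so the firm shuts down and loses only its fixed cost.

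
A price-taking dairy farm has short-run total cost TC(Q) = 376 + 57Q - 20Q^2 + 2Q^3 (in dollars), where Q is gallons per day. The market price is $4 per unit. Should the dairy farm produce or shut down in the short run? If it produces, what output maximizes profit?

Shut down

Variable cost is VC = 57Q - 20Q^2 + 2Q^3, so AVC = VC/Q = 57 - 20Q + 2Q^2 and MC = dTC/dQ = 57 - 40Q + 6Q^2.
AVC hits its minimum where MC = AVC, at Q = 5, giving min AVC = 57 - 20·5 + 2·5^2 = $7.
P = $4 lies below min AVC = $7; no output level covers variable cost.
Best response: produce nothing and absorb the $376 fixed cost.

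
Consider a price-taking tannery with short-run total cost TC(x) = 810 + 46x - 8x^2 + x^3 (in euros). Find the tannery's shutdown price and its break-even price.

AVC = 46 - 8x + x^2; minimized at x = 4, giving min AVC = €30. That is the shutdown price.
ATC = 810/x + 46 - 8x + x^2. Setting dATC/dx = −810/x^2 − 8 + 2x = 0 gives x = 9 (since 2·9^3 − 8·9^2 = 810).
min ATC = 810/9 + 46 − 8·9 + 9^2 = €145. That is the break-even price.
Between these two prices the firm operates at a loss; above €145 it earns a profit.

Shutdown price = €30; break-even price = €145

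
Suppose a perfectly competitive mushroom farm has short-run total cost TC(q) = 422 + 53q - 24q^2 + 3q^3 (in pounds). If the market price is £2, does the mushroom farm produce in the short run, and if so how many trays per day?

Variable cost is VC = 53q - 24q^2 + 3q^3, so AVC = VC/q = 53 - 24q + 3q^2 and MC = dTC/dq = 53 - 48q + 9q^2.
The AVC parabola has its vertex at q = 24/6 = 4, where AVC = 53 - 24·4 + 3·4^2 = £5.
P = £2 lies below min AVC = £5; no output level covers variable cost.
Shutting down limits the loss to fixed cost, £422.

Shut down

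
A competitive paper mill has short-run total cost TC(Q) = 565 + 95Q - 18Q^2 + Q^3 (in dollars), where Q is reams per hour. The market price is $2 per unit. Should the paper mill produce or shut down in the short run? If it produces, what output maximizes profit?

Shut down

From TC, MC = TC'(Q) = 95 - 36Q + 3Q^2 and AVC = VC/Q = 95 - 18Q + Q^2.
AVC is minimized where dAVC/dQ = -18 + 2Q = 0, at Q = 9; min AVC = 95 - 18·9 + 9^2 = $14.
Since P = $2 < min AVC = $14, price fails to cover variable cost at any output.
The firm minimizes its loss by shutting down and losing only its fixed cost of $565.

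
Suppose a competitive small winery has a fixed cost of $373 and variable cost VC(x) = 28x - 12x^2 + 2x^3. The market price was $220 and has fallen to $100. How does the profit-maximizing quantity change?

Output falls from 8 to 6

AVC = 28 - 12x + 2x^2, minimized at x = 3 where min AVC = $10. MC = 28 - 24x + 6x^2.
At P = $220 ≥ min AVC, set P = MC on the rising branch: x = 8.
At P = $100 ≥ min AVC, set P = MC: x = 6. The firm stays open but cuts output.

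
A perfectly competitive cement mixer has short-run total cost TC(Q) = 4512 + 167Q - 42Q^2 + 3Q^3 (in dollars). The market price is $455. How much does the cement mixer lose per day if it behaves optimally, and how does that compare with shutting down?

AVC = 167 - 42Q + 3Q^2; min AVC = $20 at Q = 7. Since P = $455 ≥ min AVC, the firm produces.
With MC = 167 - 84Q + 9Q^2, P = MC on the upward-sloping part at Q* = 12.
TR = 455·12 = 5460. TC = 4512 + 1140 = 5652. Profit = 5460 − 5652 = -$192.
That loss of $192 beats the $4512 the firm would lose by shutting down; producing recovers $4320 of fixed cost.

Profit = -$192 at Q = 12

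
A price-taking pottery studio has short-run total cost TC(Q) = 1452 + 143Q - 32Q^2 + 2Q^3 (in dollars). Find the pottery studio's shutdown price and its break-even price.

Shutdown price = min AVC. AVC = 143 - 32Q + 2Q^2, with vertex at Q = 8 and minimum $15.
ATC = 1452/Q + 143 - 32Q + 2Q^2. Setting dATC/dQ = −1452/Q^2 − 32 + 4Q = 0 gives Q = 11 (since 4·11^3 − 32·11^2 = 1452).
min ATC = 1452/11 + 143 − 32·11 + 2·11^2 = $165. That is the break-even price.
For $15 ≤ P < $165 the firm produces at a loss; below $15 it shuts down.

Shutdown price = $15; break-even price = $165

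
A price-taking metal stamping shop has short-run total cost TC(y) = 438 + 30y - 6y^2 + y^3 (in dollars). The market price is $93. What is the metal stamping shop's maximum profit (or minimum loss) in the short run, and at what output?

AVC = 30 - 6y + y^2 has its minimum $21 at y = 3; price $93 clears that bar, so the firm operates.
With MC = 30 - 12y + 3y^2, P = MC on the upward-sloping part at y* = 7.
TR = 93·7 = 651. TC = 438 + 259 = 697. Profit = 651 − 697 = -$46.
That loss of $46 beats the $438 the firm would lose by shutting down; producing recovers $392 of fixed cost.

Profit = -$46 at y = 7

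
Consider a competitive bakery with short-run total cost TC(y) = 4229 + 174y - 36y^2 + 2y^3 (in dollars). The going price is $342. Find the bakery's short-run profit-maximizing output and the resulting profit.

Profit = -$309 at y = 14

AVC = 174 - 36y + 2y^2; min AVC = $12 at y = 9. Since P = $342 ≥ min AVC, the firm produces.
With MC = 174 - 72y + 6y^2, P = MC on the upward-sloping part at y* = 14.
TR = 342·14 = 4788. TC = 4229 + 868 = 5097. Profit = 4788 − 5097 = -$309.
That loss of $309 beats the $4229 the firm would lose by shutting down; producing recovers $3920 of fixed cost.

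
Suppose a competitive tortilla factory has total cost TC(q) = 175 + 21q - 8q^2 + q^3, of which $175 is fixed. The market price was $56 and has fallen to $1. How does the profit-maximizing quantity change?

Output falls from 7 to 0 (the firm shuts down)

MC = 21 - 16q + 3q^2; the shutdown threshold is min AVC = $5 (at q = 4).
With P = $56 above the shutdown price, P = MC gives q = 7.
At P = $1 < min AVC = $5, price no longer covers variable cost at any output, so the firm shuts down: q = 0.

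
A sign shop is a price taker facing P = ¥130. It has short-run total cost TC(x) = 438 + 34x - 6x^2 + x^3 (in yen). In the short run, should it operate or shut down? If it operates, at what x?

Variable cost is VC = 34x - 6x^2 + x^3, so AVC = VC/x = 34 - 6x + x^2 and MC = dTC/dx = 34 - 12x + 3x^2.
AVC hits its minimum where MC = AVC, at x = 3, giving min AVC = 34 - 6·3 + 3^2 = ¥25.
Because ¥130 ≥ ¥25, revenue can cover variable cost; the firm operates.
Solving P = MC: -96 - 12x + 3x^2 = 0 ⇒ x = -4 or 8. On the upward-sloping branch, x* = 8.
Check: AVC at x = 8 is ¥50 ≤ P, so revenue covers variable cost.
Profit = P·x − TC = 130·8 − 838 = ¥202.

Produce at x = 8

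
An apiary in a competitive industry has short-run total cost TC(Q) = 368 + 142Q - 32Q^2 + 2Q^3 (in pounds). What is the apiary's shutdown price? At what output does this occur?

The shutdown price is the minimum of AVC. VC = 142Q - 32Q^2 + 2Q^3, so AVC = 142 - 32Q + 2Q^2.
At the minimum of AVC, MC = AVC. MC = 142 - 64Q + 6Q^2; setting MC = AVC gives 4Q^2 - 32Q = 0, so Q = 8. min AVC = 14.
For P < £14 the firm produces nothing.

£14 per unit, at Q = 8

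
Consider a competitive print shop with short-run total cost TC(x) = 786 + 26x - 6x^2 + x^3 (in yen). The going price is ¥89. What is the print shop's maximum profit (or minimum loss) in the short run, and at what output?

AVC = 26 - 6x + x^2; min AVC = ¥17 at x = 3. Since P = ¥89 ≥ min AVC, the firm produces.
With MC = 26 - 12x + 3x^2, P = MC on the upward-sloping part at x* = 7.
TR = 89·7 = 623. TC = 786 + 231 = 1017. Profit = 623 − 1017 = -¥394.
Shutting down would mean losing the fixed cost of ¥786, so operating at a loss of ¥394 is better by ¥392.

Profit = -¥394 at x = 7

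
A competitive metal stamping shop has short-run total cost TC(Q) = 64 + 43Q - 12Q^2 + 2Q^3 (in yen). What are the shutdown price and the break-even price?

AVC = 43 - 12Q + 2Q^2; minimized at Q = 3, giving min AVC = ¥25. That is the shutdown price.
ATC = 64/Q + 43 - 12Q + 2Q^2. Setting dATC/dQ = −64/Q^2 − 12 + 4Q = 0 gives Q = 4 (since 4·4^3 − 12·4^2 = 64).
min ATC = 64/4 + 43 − 12·4 + 2·4^2 = ¥43. That is the break-even price.
Between these two prices the firm operates at a loss; above ¥43 it earns a profit.

Shutdown price = ¥25; break-even price = ¥43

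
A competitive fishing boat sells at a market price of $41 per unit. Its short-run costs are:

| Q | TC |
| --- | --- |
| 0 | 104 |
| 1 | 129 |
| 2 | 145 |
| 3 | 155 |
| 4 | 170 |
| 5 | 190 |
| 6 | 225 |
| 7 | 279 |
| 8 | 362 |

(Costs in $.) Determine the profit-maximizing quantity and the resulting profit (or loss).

Compute π = P·Q − TC at each output: Q=0: -104; Q=1: -88; Q=2: -63; Q=3: -32; Q=4: -6; Q=5: 15; Q=6: 21; Q=7: 8; Q=8: -34.
Profit is maximized at Q = 6. AVC there is 121/6 = $20.17 ≤ P, so producing beats shutting down (which would give -$104).

Q = 6; profit = $21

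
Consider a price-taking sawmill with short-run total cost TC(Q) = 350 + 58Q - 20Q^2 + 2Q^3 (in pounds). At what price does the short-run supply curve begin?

The firm shuts down when price falls below the minimum of average variable cost. AVC = VC/Q = 58 - 20Q + 2Q^2.
At the minimum of AVC, MC = AVC. MC = 58 - 40Q + 6Q^2; setting MC = AVC gives 4Q^2 - 20Q = 0, so Q = 5. min AVC = 8.
The firm shuts down for any P below £8.

£8 per unit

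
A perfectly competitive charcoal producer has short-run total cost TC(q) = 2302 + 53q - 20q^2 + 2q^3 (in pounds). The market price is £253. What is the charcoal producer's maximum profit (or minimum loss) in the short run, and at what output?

Profit = -£302 at q = 10

AVC = 53 - 20q + 2q^2 has its minimum £3 at q = 5; price £253 clears that bar, so the firm operates.
With MC = 53 - 40q + 6q^2, P = MC on the upward-sloping part at q* = 10.
TR = 253·10 = 2530. TC = 2302 + 530 = 2832. Profit = 2530 − 2832 = -£302.
That loss of £302 beats the £2302 the firm would lose by shutting down; producing recovers £2000 of fixed cost.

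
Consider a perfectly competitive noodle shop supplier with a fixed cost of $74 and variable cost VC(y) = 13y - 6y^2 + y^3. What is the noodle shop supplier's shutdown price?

The shutdown price is the minimum of AVC. VC = 13y - 6y^2 + y^3, so AVC = 13 - 6y + y^2.
dAVC/dy = -6 + 2y = 0 gives y = 3. min AVC = 13 - 6·3 + 3^2 = 4.
So the shutdown price is $4.

$4 per unit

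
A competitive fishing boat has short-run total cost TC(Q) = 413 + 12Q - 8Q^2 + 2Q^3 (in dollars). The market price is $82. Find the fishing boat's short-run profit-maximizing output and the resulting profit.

Profit = -$113 at Q = 5

AVC = 12 - 8Q + 2Q^2 has its minimum $4 at Q = 2; price $82 clears that bar, so the firm operates.
MC = 12 - 16Q + 6Q^2. Setting P = MC and taking the root on the rising branch gives Q* = 5.
TR = 82·5 = 410. TC = 413 + 110 = 523. Profit = 410 − 523 = -$113.
That loss of $113 beats the $413 the firm would lose by shutting down; producing recovers $300 of fixed cost.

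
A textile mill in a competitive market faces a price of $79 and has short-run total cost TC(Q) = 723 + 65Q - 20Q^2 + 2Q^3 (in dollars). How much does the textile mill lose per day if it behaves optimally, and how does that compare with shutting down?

AVC = 65 - 20Q + 2Q^2 has its minimum $15 at Q = 5; price $79 clears that bar, so the firm operates.
MC = 65 - 40Q + 6Q^2. Setting P = MC and taking the root on the rising branch gives Q* = 7.
TR = 79·7 = 553. TC = 723 + 161 = 884. Profit = 553 − 884 = -$331.
That loss of $331 beats the $723 the firm would lose by shutting down; producing recovers $392 of fixed cost.

Profit = -$331 at Q = 7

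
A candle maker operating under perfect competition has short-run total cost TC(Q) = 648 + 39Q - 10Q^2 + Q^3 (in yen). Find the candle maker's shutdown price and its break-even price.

Shutdown price = ¥14; break-even price = ¥102

AVC = 39 - 10Q + Q^2; minimized at Q = 5, giving min AVC = ¥14. That is the shutdown price.
ATC = 648/Q + 39 - 10Q + Q^2. Setting dATC/dQ = −648/Q^2 − 10 + 2Q = 0 gives Q = 9 (since 2·9^3 − 10·9^2 = 648).
min ATC = 648/9 + 39 − 10·9 + 9^2 = ¥102. That is the break-even price.
For ¥14 ≤ P < ¥102 the firm produces at a loss; below ¥14 it shuts down.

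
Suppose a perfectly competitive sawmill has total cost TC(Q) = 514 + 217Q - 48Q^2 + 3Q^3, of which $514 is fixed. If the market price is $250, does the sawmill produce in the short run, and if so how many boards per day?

Strip out fixed cost: VC = 217Q - 48Q^2 + 3Q^3. Then AVC = 217 - 48Q + 3Q^2 and MC = 217 - 96Q + 9Q^2.
The AVC parabola has its vertex at Q = 48/6 = 8, where AVC = 217 - 48·8 + 3·8^2 = $25.
Since P = $250 ≥ min AVC = $25, price covers variable cost and the firm should produce.
P = MC gives -33 - 96Q + 9Q^2 = 0, with roots -1/3 and 11. Take the larger (rising MC): Q* = 11.
Check: AVC at Q = 11 is $52 ≤ P, so revenue covers variable cost.
Profit = P·Q − TC = 250·11 − 1086 = $1664.

Produce at Q = 11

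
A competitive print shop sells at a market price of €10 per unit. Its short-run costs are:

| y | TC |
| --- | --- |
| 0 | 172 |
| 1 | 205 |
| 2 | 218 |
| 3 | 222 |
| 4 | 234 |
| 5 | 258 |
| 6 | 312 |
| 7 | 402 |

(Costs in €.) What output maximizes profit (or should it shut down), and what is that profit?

Compute π = P·y − TC at each output: y=0: -172; y=1: -195; y=2: -198; y=3: -192; y=4: -194; y=5: -208; y=6: -252; y=7: -332.
Profit is highest at y = 0. Equivalently, the lowest AVC in the table is 62/4 ≈ €15.50 at y = 4, and P = €10 falls below it — price never covers variable cost, so the firm shuts down and loses only its fixed cost.

y = 0 (shut down); profit = -€172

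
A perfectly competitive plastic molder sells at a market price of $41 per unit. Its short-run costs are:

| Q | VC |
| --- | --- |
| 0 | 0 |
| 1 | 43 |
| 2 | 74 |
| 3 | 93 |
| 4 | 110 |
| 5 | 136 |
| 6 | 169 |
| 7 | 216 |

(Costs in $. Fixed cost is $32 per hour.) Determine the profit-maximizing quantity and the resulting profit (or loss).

Compute π = P·Q − TC at each output: Q=0: -32; Q=1: -34; Q=2: -24; Q=3: -2; Q=4: 22; Q=5: 37; Q=6: 45; Q=7: 39.
Profit is maximized at Q = 6. AVC there is 169/6 = $28.17 ≤ P, so producing beats shutting down (which would give -$32).

Q = 6; profit = $45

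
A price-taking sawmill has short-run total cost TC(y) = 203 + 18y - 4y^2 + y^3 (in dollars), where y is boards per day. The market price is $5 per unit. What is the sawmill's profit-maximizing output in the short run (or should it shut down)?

Shut down

From TC, MC = TC'(y) = 18 - 8y + 3y^2 and AVC = VC/y = 18 - 4y + y^2.
AVC is minimized where dAVC/dy = -4 + 2y = 0, at y = 2; min AVC = 18 - 4·2 + 2^2 = $14.
Since P = $5 < min AVC = $14, price fails to cover variable cost at any output.
Best response: produce nothing and absorb the $203 fixed cost.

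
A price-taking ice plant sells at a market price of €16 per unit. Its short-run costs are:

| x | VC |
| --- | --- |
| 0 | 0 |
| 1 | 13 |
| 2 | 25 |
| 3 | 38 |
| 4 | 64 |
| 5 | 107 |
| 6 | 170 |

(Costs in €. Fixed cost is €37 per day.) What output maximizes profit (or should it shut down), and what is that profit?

Tabulate TR − TC: x=0: -37; x=1: -34; x=2: -30; x=3: -27; x=4: -37; x=5: -64; x=6: -111.
Profit is maximized at x = 3. AVC there is 38/3 = €12.67 ≤ P, so producing beats shutting down (which would give -€37).

x = 3; profit = -€27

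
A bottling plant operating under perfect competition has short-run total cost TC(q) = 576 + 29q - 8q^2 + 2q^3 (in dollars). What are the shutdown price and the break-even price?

Shutdown price = $21; break-even price = $149

AVC = 29 - 8q + 2q^2; minimized at q = 2, giving min AVC = $21. That is the shutdown price.
ATC = 576/q + 29 - 8q + 2q^2. Setting dATC/dq = −576/q^2 − 8 + 4q = 0 gives q = 6 (since 4·6^3 − 8·6^2 = 576).
min ATC = 576/6 + 29 − 8·6 + 2·6^2 = $149. That is the break-even price.
Between these two prices the firm operates at a loss; above $149 it earns a profit.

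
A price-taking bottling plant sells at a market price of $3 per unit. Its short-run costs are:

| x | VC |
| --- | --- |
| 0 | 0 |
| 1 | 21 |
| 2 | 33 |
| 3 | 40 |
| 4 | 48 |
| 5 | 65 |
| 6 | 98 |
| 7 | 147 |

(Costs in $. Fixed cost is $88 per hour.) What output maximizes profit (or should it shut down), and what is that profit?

Profit at each row (π = 3x − TC): x=0: -88; x=1: -106; x=2: -115; x=3: -119; x=4: -124; x=5: -138; x=6: -168; x=7: -214.
Profit is highest at x = 0. Equivalently, the lowest AVC in the table is 48/4 ≈ $12 at x = 4, and P = $3 falls below it — price never covers variable cost, so the firm shuts down and loses only its fixed cost.

x = 0 (shut down); profit = -$88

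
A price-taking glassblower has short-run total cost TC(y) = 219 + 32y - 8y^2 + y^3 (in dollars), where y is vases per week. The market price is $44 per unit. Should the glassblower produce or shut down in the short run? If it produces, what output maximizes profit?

From TC, MC = TC'(y) = 32 - 16y + 3y^2 and AVC = VC/y = 32 - 8y + y^2.
AVC is minimized where dAVC/dy = -8 + 2y = 0, at y = 4; min AVC = 32 - 8·4 + 4^2 = $16.
Since P = $44 ≥ min AVC = $16, price covers variable cost and the firm should produce.
Set P = MC: 44 = 32 - 16y + 3y^2 → -12 - 16y + 3y^2 = 0. The roots are y = -2/3 and y = 6; the profit-maximizing output is on the rising part of MC, so y* = 6.
Check: AVC at y = 6 is $20 ≤ P, so revenue covers variable cost.
Profit = P·y − TC = 44·6 − 339 = -$75, a loss, but smaller than the $219 fixed cost the firm would lose by shutting down.

Produce at y = 6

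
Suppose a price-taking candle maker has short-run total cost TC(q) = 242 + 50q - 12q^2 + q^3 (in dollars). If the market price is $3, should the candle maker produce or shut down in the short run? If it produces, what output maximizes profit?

Strip out fixed cost: VC = 50q - 12q^2 + q^3. Then AVC = 50 - 12q + q^2 and MC = 50 - 24q + 3q^2.
AVC hits its minimum where MC = AVC, at q = 6, giving min AVC = 50 - 12·6 + 6^2 = $14.
P = $3 lies below min AVC = $14; no output level covers variable cost.
The firm minimizes its loss by shutting down and losing only its fixed cost of $242.

Shut down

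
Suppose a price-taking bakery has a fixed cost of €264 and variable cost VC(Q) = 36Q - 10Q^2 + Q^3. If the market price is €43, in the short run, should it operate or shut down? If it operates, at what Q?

Produce at Q = 7

Variable cost is VC = 36Q - 10Q^2 + Q^3, so AVC = VC/Q = 36 - 10Q + Q^2 and MC = dTC/dQ = 36 - 20Q + 3Q^2.
AVC hits its minimum where MC = AVC, at Q = 5, giving min AVC = 36 - 10·5 + 5^2 = €11.
P = €43 exceeds min AVC = €11, so the firm stays open.
Set P = MC: 43 = 36 - 20Q + 3Q^2 → -7 - 20Q + 3Q^2 = 0. The roots are Q = -1/3 and Q = 7; the profit-maximizing output is on the rising part of MC, so Q* = 7.
Check: AVC at Q = 7 is €15 ≤ P, so revenue covers variable cost.
Profit = P·Q − TC = 43·7 − 369 = -€68, a loss, but smaller than the €264 fixed cost the firm would lose by shutting down.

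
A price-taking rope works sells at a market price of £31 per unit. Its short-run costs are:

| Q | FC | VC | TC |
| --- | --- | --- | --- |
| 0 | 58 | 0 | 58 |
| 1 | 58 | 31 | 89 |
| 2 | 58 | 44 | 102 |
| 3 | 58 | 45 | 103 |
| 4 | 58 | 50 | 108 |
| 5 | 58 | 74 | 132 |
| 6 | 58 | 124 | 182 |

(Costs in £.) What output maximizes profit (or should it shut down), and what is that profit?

Q = 5; profit = £23

Profit at each row (π = 31Q − TC): Q=0: -58; Q=1: -58; Q=2: -40; Q=3: -10; Q=4: 16; Q=5: 23; Q=6: 4.
Profit is maximized at Q = 5. AVC there is 74/5 = £14.80 ≤ P, so producing beats shutting down (which would give -£58).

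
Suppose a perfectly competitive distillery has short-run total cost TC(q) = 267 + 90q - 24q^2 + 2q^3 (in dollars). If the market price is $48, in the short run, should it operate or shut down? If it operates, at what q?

Strip out fixed cost: VC = 90q - 24q^2 + 2q^3. Then AVC = 90 - 24q + 2q^2 and MC = 90 - 48q + 6q^2.
AVC hits its minimum where MC = AVC, at q = 6, giving min AVC = 90 - 24·6 + 2·6^2 = $18.
Since P = $48 ≥ min AVC = $18, price covers variable cost and the firm should produce.
Set P = MC: 48 = 90 - 48q + 6q^2 → 42 - 48q + 6q^2 = 0. The roots are q = 1 and q = 7; the profit-maximizing output is on the rising part of MC, so q* = 7.
Check: AVC at q = 7 is $20 ≤ P, so revenue covers variable cost.
Profit = P·q − TC = 48·7 − 407 = -$71, a loss, but smaller than the $267 fixed cost the firm would lose by shutting down.

Produce at q = 7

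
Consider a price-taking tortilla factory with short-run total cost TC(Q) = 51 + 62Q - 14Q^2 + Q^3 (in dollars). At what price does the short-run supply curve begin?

$13 per unit

Short-run supply begins at min AVC. From VC = 62Q - 14Q^2 + Q^3, AVC = 62 - 14Q + Q^2.
dAVC/dQ = -14 + 2Q = 0 gives Q = 7. min AVC = 62 - 14·7 + 7^2 = 13.
For P < $13 the firm produces nothing.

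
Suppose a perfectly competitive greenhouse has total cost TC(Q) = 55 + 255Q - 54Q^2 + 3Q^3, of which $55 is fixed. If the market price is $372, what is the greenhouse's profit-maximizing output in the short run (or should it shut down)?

From TC, MC = TC'(Q) = 255 - 108Q + 9Q^2 and AVC = VC/Q = 255 - 54Q + 3Q^2.
AVC is minimized where dAVC/dQ = -54 + 6Q = 0, at Q = 9; min AVC = 255 - 54·9 + 3·9^2 = $12.
Because $372 ≥ $12, revenue can cover variable cost; the firm operates.
Solving P = MC: -117 - 108Q + 9Q^2 = 0 ⇒ Q = -1 or 13. On the upward-sloping branch, Q* = 13.
Check: AVC at Q = 13 is $60 ≤ P, so revenue covers variable cost.
Profit = P·Q − TC = 372·13 − 835 = $4001.

Produce at Q = 13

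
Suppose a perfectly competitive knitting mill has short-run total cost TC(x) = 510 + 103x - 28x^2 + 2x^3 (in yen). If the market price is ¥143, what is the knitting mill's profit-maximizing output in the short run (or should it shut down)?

Produce at x = 10

Strip out fixed cost: VC = 103x - 28x^2 + 2x^3. Then AVC = 103 - 28x + 2x^2 and MC = 103 - 56x + 6x^2.
AVC is minimized where dAVC/dx = -28 + 4x = 0, at x = 7; min AVC = 103 - 28·7 + 2·7^2 = ¥5.
Since P = ¥143 ≥ min AVC = ¥5, price covers variable cost and the firm should produce.
P = MC gives -40 - 56x + 6x^2 = 0, with roots -2/3 and 10. Take the larger (rising MC): x* = 10.
Check: AVC at x = 10 is ¥23 ≤ P, so revenue covers variable cost.
Profit = P·x − TC = 143·10 − 740 = ¥690.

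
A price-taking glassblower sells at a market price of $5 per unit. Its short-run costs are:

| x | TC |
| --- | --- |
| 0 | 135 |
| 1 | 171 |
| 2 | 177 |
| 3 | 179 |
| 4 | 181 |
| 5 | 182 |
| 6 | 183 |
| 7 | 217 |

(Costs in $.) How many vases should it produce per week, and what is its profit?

x = 0 (shut down); profit = -$135

Tabulate TR − TC: x=0: -135; x=1: -166; x=2: -167; x=3: -164; x=4: -161; x=5: -157; x=6: -153; x=7: -182.
Profit is highest at x = 0. Equivalently, the lowest AVC in the table is 48/6 ≈ $8 at x = 6, and P = $5 falls below it — price never covers variable cost, so the firm shuts down and loses only its fixed cost.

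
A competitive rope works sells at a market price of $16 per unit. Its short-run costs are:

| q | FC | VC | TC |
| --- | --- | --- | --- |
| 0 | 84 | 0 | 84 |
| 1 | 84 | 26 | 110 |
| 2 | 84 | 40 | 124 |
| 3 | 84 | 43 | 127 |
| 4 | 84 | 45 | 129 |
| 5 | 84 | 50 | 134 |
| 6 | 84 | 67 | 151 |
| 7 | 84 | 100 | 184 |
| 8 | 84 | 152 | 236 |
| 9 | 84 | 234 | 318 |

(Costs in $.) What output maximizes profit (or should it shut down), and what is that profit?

Tabulate TR − TC: q=0: -84; q=1: -94; q=2: -92; q=3: -79; q=4: -65; q=5: -54; q=6: -55; q=7: -72; q=8: -108; q=9: -174.
Profit is maximized at q = 5. AVC there is 50/5 = $10 ≤ P, so producing beats shutting down (which would give -$84).

q = 5; profit = -$54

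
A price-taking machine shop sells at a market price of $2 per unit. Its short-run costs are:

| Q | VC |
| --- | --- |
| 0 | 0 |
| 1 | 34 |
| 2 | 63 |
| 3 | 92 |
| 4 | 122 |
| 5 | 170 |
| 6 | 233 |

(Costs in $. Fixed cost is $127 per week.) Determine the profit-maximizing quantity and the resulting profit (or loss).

Q = 0 (shut down); profit = -$127

Profit at each row (π = 2Q − TC): Q=0: -127; Q=1: -159; Q=2: -186; Q=3: -213; Q=4: -241; Q=5: -287; Q=6: -348.
Profit is highest at Q = 0. Equivalently, the lowest AVC in the table is 122/4 ≈ $30.50 at Q = 4, and P = $2 falls below it — price never covers variable cost, so the firm shuts down and loses only its fixed cost.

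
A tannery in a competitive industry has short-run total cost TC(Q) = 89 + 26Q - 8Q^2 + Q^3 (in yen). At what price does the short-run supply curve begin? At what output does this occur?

¥10 per unit, at Q = 4

The firm shuts down when price falls below the minimum of average variable cost. AVC = VC/Q = 26 - 8Q + Q^2.
dAVC/dQ = -8 + 2Q = 0 gives Q = 4. min AVC = 26 - 8·4 + 4^2 = 10.
The firm shuts down for any P below ¥10.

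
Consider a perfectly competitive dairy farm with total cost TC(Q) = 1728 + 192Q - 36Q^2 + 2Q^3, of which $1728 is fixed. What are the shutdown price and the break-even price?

AVC = 192 - 36Q + 2Q^2; minimized at Q = 9, giving min AVC = $30. That is the shutdown price.
ATC = 1728/Q + 192 - 36Q + 2Q^2. Setting dATC/dQ = −1728/Q^2 − 36 + 4Q = 0 gives Q = 12 (since 4·12^3 − 36·12^2 = 1728).
min ATC = 1728/12 + 192 − 36·12 + 2·12^2 = $192. That is the break-even price.
Between these two prices the firm operates at a loss; above $192 it earns a profit.

Shutdown price = $30; break-even price = $192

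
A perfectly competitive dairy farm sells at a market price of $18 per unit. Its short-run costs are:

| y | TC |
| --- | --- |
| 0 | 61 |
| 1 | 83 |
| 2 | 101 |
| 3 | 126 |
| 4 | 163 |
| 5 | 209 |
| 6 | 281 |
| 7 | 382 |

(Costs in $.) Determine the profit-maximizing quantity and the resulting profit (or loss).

y = 0 (shut down); profit = -$61

Tabulate TR − TC: y=0: -61; y=1: -65; y=2: -65; y=3: -72; y=4: -91; y=5: -119; y=6: -173; y=7: -256.
Profit is highest at y = 0. Equivalently, the lowest AVC in the table is 40/2 ≈ $20 at y = 2, and P = $18 falls below it — price never covers variable cost, so the firm shuts down and loses only its fixed cost.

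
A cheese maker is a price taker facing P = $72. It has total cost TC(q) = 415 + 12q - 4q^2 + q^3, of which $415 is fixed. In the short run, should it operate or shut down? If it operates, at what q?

Produce at q = 6

From TC, MC = TC'(q) = 12 - 8q + 3q^2 and AVC = VC/q = 12 - 4q + q^2.
AVC is minimized where dAVC/dq = -4 + 2q = 0, at q = 2; min AVC = 12 - 4·2 + 2^2 = $8.
P = $72 exceeds min AVC = $8, so the firm stays open.
Set P = MC: 72 = 12 - 8q + 3q^2 → -60 - 8q + 3q^2 = 0. The roots are q = -10/3 and q = 6; the profit-maximizing output is on the rising part of MC, so q* = 6.
Check: AVC at q = 6 is $24 ≤ P, so revenue covers variable cost.
Profit = P·q − TC = 72·6 − 559 = -$127, a loss, but smaller than the $415 fixed cost the firm would lose by shutting down.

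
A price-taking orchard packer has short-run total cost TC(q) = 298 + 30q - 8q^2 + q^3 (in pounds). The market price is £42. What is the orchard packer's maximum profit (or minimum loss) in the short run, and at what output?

Profit = -£154 at q = 6

AVC = 30 - 8q + q^2; min AVC = £14 at q = 4. Since P = £42 ≥ min AVC, the firm produces.
With MC = 30 - 16q + 3q^2, P = MC on the upward-sloping part at q* = 6.
TR = 42·6 = 252. TC = 298 + 108 = 406. Profit = 252 − 406 = -£154.
By producing, the firm covers all variable cost plus £144 of fixed cost; shutting down would lose the full £298.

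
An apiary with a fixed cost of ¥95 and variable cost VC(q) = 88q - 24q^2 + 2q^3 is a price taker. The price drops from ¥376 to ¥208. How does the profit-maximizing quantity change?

Output falls from 12 to 10

MC = 88 - 48q + 6q^2; the shutdown threshold is min AVC = ¥16 (at q = 6).
With P = ¥376 above the shutdown price, P = MC gives q = 12.
At P = ¥208 ≥ min AVC, set P = MC: q = 10. The firm stays open but cuts output.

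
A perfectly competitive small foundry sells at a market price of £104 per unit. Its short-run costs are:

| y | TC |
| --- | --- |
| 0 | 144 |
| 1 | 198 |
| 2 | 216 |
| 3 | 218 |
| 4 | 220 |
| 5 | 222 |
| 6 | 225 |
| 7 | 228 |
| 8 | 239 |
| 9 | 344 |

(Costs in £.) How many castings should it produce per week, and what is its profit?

Compute π = P·y − TC at each output: y=0: -144; y=1: -94; y=2: -8; y=3: 94; y=4: 196; y=5: 298; y=6: 399; y=7: 500; y=8: 593; y=9: 592.
Profit is maximized at y = 8. AVC there is 95/8 = £11.88 ≤ P, so producing beats shutting down (which would give -£144).

y = 8; profit = £593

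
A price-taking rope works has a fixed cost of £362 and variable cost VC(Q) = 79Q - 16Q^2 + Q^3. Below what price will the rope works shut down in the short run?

£15 per unit

The shutdown price is the minimum of AVC. VC = 79Q - 16Q^2 + Q^3, so AVC = 79 - 16Q + Q^2.
dAVC/dQ = -16 + 2Q = 0 gives Q = 8. min AVC = 79 - 16·8 + 8^2 = 15.
For P < £15 the firm produces nothing.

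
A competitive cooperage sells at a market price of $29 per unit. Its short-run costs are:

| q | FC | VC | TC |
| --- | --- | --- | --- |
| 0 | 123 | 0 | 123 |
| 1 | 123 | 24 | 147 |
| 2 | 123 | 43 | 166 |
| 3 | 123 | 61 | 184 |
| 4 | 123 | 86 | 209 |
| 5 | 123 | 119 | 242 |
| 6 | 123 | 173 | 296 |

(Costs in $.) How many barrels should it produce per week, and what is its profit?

Profit at each row (π = 29q − TC): q=0: -123; q=1: -118; q=2: -108; q=3: -97; q=4: -93; q=5: -97; q=6: -122.
Profit is maximized at q = 4. AVC there is 86/4 = $21.50 ≤ P, so producing beats shutting down (which would give -$123).

q = 4; profit = -$93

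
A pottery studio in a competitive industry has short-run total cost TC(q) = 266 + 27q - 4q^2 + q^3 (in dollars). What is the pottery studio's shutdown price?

The shutdown price is the minimum of AVC. VC = 27q - 4q^2 + q^3, so AVC = 27 - 4q + q^2.
At the minimum of AVC, MC = AVC. MC = 27 - 8q + 3q^2; setting MC = AVC gives 2q^2 - 4q = 0, so q = 2. min AVC = 23.
So the shutdown price is $23.

$23 per unit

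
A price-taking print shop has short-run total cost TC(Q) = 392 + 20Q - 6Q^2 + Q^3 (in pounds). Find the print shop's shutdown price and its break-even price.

AVC = 20 - 6Q + Q^2; minimized at Q = 3, giving min AVC = £11. That is the shutdown price.
ATC = 392/Q + 20 - 6Q + Q^2. Setting dATC/dQ = −392/Q^2 − 6 + 2Q = 0 gives Q = 7 (since 2·7^3 − 6·7^2 = 392).
min ATC = 392/7 + 20 − 6·7 + 7^2 = £83. That is the break-even price.
Between these two prices the firm operates at a loss; above £83 it earns a profit.

Shutdown price = £11; break-even price = £83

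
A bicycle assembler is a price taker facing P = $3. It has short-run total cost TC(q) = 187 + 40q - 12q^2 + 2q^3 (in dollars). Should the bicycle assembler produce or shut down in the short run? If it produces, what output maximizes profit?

Shut down

From TC, MC = TC'(q) = 40 - 24q + 6q^2 and AVC = VC/q = 40 - 12q + 2q^2.
AVC hits its minimum where MC = AVC, at q = 3, giving min AVC = 40 - 12·3 + 2·3^2 = $22.
Since P = $3 < min AVC = $22, price fails to cover variable cost at any output.
Shutting down limits the loss to fixed cost, $187.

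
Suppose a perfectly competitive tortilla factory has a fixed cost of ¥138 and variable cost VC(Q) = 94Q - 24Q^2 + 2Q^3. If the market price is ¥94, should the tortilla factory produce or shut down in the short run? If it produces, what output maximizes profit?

Variable cost is VC = 94Q - 24Q^2 + 2Q^3, so AVC = VC/Q = 94 - 24Q + 2Q^2 and MC = dTC/dQ = 94 - 48Q + 6Q^2.
AVC hits its minimum where MC = AVC, at Q = 6, giving min AVC = 94 - 24·6 + 2·6^2 = ¥22.
Because ¥94 ≥ ¥22, revenue can cover variable cost; the firm operates.
P = MC gives -48Q + 6Q^2 = 0, with roots 0 and 8. Take the larger (rising MC): Q* = 8.
Check: AVC at Q = 8 is ¥30 ≤ P, so revenue covers variable cost.
Profit = P·Q − TC = 94·8 − 378 = ¥374.

Produce at Q = 8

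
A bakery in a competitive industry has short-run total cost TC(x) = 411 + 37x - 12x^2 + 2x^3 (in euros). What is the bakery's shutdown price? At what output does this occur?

€19 per unit, at x = 3

The firm shuts down when price falls below the minimum of average variable cost. AVC = VC/x = 37 - 12x + 2x^2.
dAVC/dx = -12 + 4x = 0 gives x = 3. min AVC = 37 - 12·3 + 2·3^2 = 19.
The firm shuts down for any P below €19.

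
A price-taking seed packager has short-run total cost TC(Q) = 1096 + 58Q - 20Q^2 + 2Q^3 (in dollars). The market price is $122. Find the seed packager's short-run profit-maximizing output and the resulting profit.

AVC = 58 - 20Q + 2Q^2; min AVC = $8 at Q = 5. Since P = $122 ≥ min AVC, the firm produces.
With MC = 58 - 40Q + 6Q^2, P = MC on the upward-sloping part at Q* = 8.
TR = 122·8 = 976. TC = 1096 + 208 = 1304. Profit = 976 − 1304 = -$328.
By producing, the firm covers all variable cost plus $768 of fixed cost; shutting down would lose the full $1096.

Profit = -$328 at Q = 8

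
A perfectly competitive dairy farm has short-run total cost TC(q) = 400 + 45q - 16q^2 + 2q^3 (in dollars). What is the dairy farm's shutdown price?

$13 per unit

The shutdown price is the minimum of AVC. VC = 45q - 16q^2 + 2q^3, so AVC = 45 - 16q + 2q^2.
dAVC/dq = -16 + 4q = 0 gives q = 4. min AVC = 45 - 16·4 + 2·4^2 = 13.
For P < $13 the firm produces nothing.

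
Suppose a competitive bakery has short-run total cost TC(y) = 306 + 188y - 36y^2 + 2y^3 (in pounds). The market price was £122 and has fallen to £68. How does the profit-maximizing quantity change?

Output falls from 11 to 10

MC = 188 - 72y + 6y^2; the shutdown threshold is min AVC = £26 (at y = 9).
At P = £122 ≥ min AVC, set P = MC on the rising branch: y = 11.
At P = £68 ≥ min AVC, set P = MC: y = 10. The firm stays open but cuts output.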